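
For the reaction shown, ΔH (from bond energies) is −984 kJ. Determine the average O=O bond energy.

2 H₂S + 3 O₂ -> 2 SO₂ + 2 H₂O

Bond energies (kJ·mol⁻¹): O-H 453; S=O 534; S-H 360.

D(O=O) ≈ 508 kJ/mol

Let D be the O=O bond energy.
Σ(broken) = 3×D + 4×360 = 1440 + 3D
Σ(formed) = 4×453 + 4×534 = 3948
ΔH = Σ(broken) − Σ(formed) = (1440 + 3D) − (3948) = −2508 + 3D
Setting this equal to −984 kJ gives 3D = 1524, so D = 508 kJ/mol.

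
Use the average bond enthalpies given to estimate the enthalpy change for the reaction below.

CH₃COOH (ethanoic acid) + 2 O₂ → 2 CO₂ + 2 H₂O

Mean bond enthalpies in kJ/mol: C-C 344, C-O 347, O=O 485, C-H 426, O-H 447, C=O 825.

ΔH ≈ −877 kJ

Bonds broken (reactants):
  C-C: 1 × 344 = 344
  C-H: 3 × 426 = 1278
  C-O: 1 × 347 = 347
  C=O: 1 × 825 = 825
  O-H: 1 × 447 = 447
  O=O: 2 × 485 = 970
  Σ(broken) = 4211 kJ
Bonds formed (products):
  C=O: 4 × 825 = 3300
  O-H: 4 × 447 = 1788
  Σ(formed) = 5088 kJ
ΔH = Σ(broken) − Σ(formed) = 4211 − 5088 = −877 kJ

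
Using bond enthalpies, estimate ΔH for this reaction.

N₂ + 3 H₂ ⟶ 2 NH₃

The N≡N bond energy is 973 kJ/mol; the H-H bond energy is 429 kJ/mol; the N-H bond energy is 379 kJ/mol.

Bonds broken (reactants):
  H-H: 3 × 429 = 1287
  N≡N: 1 × 973 = 973
  Σ(broken) = 2260 kJ
Bonds formed (products):
  N-H: 6 × 379 = 2274
  Σ(formed) = 2274 kJ
ΔH = Σ(broken) − Σ(formed) = 2260 − 2274 = −14 kJ

ΔH ≈ −14 kJ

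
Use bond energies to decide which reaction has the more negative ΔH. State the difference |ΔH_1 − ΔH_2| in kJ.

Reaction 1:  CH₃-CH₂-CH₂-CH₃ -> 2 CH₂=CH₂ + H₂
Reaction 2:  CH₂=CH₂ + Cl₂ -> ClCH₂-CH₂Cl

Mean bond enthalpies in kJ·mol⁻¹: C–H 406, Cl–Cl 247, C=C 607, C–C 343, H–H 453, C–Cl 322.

Reaction 1:
  Bonds broken (reactants):
    C–C: 3 × 343 = 1029
    C–H: 10 × 406 = 4060
    Σ(broken) = 5089 kJ
  Bonds formed (products):
    C–H: 8 × 406 = 3248
    C=C: 2 × 607 = 1214
    H–H: 1 × 453 = 453
    Σ(formed) = 4915 kJ
  ΔH_1 = 5089 − 4915 = +174 kJ
Reaction 2:
  Bonds broken (reactants):
    C–H: 4 × 406 = 1624
    C=C: 1 × 607 = 607
    Cl–Cl: 1 × 247 = 247
    Σ(broken) = 2478 kJ
  Bonds formed (products):
    C–C: 1 × 343 = 343
    C–Cl: 2 × 322 = 644
    C–H: 4 × 406 = 1624
    Σ(formed) = 2611 kJ
  ΔH_2 = 2478 − 2611 = −133 kJ
ΔH_1 − ΔH_2 = +307 kJ, so reaction 2 has the more negative ΔH; |ΔH_1 − ΔH_2| = 307 kJ.

Reaction 2, by 307 kJ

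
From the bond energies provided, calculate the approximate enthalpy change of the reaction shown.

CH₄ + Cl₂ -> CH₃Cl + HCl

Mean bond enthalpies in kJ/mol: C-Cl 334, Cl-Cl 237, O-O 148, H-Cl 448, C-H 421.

Bonds broken (reactants):
  C-H: 4 × 421 = 1684
  Cl-Cl: 1 × 237 = 237
  Σ(broken) = 1921 kJ
Bonds formed (products):
  C-Cl: 1 × 334 = 334
  C-H: 3 × 421 = 1263
  H-Cl: 1 × 448 = 448
  Σ(formed) = 2045 kJ
ΔH = Σ(broken) − Σ(formed) = 1921 − 2045 = −124 kJ

ΔH ≈ −124 kJ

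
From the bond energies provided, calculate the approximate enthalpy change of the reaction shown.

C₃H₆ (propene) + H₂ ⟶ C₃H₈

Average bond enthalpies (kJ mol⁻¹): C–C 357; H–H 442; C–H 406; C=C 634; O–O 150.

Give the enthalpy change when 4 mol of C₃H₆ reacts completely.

Bonds broken (reactants):
  C–C: 1 × 357 = 357
  C–H: 6 × 406 = 2436
  C=C: 1 × 634 = 634
  H–H: 1 × 442 = 442
  Σ(broken) = 3869 kJ
Bonds formed (products):
  C–C: 2 × 357 = 714
  C–H: 8 × 406 = 3248
  Σ(formed) = 3962 kJ
ΔH = Σ(broken) − Σ(formed) = 3869 − 3962 = −93 kJ
For 4× the reaction as written: 4 × (−93) = −372 kJ

ΔH = −372 kJ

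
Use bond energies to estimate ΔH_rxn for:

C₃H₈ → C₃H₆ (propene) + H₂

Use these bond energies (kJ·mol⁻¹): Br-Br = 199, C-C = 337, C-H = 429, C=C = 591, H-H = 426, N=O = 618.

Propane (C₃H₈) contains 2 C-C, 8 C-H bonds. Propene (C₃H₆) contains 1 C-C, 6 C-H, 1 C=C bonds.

ΔH ≈ +178 kJ

Bonds broken (reactants):
  C-C: 2 × 337 = 674
  C-H: 8 × 429 = 3432
  Σ(broken) = 4106 kJ
Bonds formed (products):
  C-C: 1 × 337 = 337
  C-H: 6 × 429 = 2574
  C=C: 1 × 591 = 591
  H-H: 1 × 426 = 426
  Σ(formed) = 3928 kJ
ΔH = Σ(broken) − Σ(formed) = 4106 − 3928 = +178 kJ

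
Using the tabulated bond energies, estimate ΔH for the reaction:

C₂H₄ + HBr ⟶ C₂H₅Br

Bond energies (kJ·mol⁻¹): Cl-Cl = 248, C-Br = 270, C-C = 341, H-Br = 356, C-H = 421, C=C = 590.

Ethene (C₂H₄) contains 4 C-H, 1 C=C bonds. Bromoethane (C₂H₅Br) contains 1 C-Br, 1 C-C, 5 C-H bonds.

Bonds broken (reactants):
  C-H: 4 × 421 = 1684
  C=C: 1 × 590 = 590
  H-Br: 1 × 356 = 356
  Σ(broken) = 2630 kJ
Bonds formed (products):
  C-Br: 1 × 270 = 270
  C-C: 1 × 341 = 341
  C-H: 5 × 421 = 2105
  Σ(formed) = 2716 kJ
ΔH = Σ(broken) − Σ(formed) = 2630 − 2716 = −86 kJ

ΔH ≈ −86 kJ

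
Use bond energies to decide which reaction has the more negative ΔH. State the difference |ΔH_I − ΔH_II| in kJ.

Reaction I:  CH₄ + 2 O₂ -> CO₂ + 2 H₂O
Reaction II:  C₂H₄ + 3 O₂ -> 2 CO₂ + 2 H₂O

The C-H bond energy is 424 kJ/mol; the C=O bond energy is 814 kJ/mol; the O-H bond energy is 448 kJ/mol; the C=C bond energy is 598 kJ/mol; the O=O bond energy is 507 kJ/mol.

Reaction II, by 523 kJ

Reaction I:
  Bonds broken (reactants):
    C-H: 4 × 424 = 1696
    O=O: 2 × 507 = 1014
    Σ(broken) = 2710 kJ
  Bonds formed (products):
    C=O: 2 × 814 = 1628
    O-H: 4 × 448 = 1792
    Σ(formed) = 3420 kJ
  ΔH_I = 2710 − 3420 = −710 kJ
Reaction II:
  Bonds broken (reactants):
    C-H: 4 × 424 = 1696
    C=C: 1 × 598 = 598
    O=O: 3 × 507 = 1521
    Σ(broken) = 3815 kJ
  Bonds formed (products):
    C=O: 4 × 814 = 3256
    O-H: 4 × 448 = 1792
    Σ(formed) = 5048 kJ
  ΔH_II = 3815 − 5048 = −1233 kJ
ΔH_I − ΔH_II = +523 kJ, so reaction II has the more negative ΔH; |ΔH_I − ΔH_II| = 523 kJ.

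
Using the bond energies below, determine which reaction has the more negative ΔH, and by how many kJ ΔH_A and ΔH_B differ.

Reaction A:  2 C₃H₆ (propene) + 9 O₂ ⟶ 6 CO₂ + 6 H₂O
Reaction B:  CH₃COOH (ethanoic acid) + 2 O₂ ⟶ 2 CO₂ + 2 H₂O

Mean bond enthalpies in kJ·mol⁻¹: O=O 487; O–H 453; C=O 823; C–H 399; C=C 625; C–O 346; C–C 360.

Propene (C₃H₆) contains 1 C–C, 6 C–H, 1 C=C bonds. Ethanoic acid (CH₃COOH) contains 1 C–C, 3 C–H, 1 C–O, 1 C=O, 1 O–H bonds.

Reaction A:
  Bonds broken (reactants):
    C–C: 2 × 360 = 720
    C–H: 12 × 399 = 4788
    C=C: 2 × 625 = 1250
    O=O: 9 × 487 = 4383
    Σ(broken) = 11141 kJ
  Bonds formed (products):
    C=O: 12 × 823 = 9876
    O–H: 12 × 453 = 5436
    Σ(formed) = 15312 kJ
  ΔH_A = 11141 − 15312 = −4171 kJ
Reaction B:
  Bonds broken (reactants):
    C–C: 1 × 360 = 360
    C–H: 3 × 399 = 1197
    C–O: 1 × 346 = 346
    C=O: 1 × 823 = 823
    O–H: 1 × 453 = 453
    O=O: 2 × 487 = 974
    Σ(broken) = 4153 kJ
  Bonds formed (products):
    C=O: 4 × 823 = 3292
    O–H: 4 × 453 = 1812
    Σ(formed) = 5104 kJ
  ΔH_B = 4153 − 5104 = −951 kJ
ΔH_A − ΔH_B = −3220 kJ, so reaction A has the more negative ΔH; |ΔH_A − ΔH_B| = 3220 kJ.

Reaction A, by 3220 kJ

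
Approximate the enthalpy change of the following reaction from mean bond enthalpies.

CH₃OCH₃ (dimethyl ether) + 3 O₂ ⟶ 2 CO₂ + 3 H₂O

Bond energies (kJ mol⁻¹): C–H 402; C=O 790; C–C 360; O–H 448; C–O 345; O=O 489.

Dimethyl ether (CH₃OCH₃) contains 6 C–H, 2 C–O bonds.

Bonds broken (reactants):
  C–H: 6 × 402 = 2412
  C–O: 2 × 345 = 690
  O=O: 3 × 489 = 1467
  Σ(broken) = 4569 kJ
Bonds formed (products):
  C=O: 4 × 790 = 3160
  O–H: 6 × 448 = 2688
  Σ(formed) = 5848 kJ
ΔH = Σ(broken) − Σ(formed) = 4569 − 5848 = −1279 kJ

ΔH ≈ −1279 kJ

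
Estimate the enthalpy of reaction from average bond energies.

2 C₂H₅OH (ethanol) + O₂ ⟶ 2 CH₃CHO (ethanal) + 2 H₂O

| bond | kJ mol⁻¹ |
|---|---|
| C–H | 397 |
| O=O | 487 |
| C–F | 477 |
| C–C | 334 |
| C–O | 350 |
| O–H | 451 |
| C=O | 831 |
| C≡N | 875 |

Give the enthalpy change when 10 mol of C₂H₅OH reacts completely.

Bonds broken (reactants):
  C–C: 2 × 334 = 668
  C–H: 10 × 397 = 3970
  C–O: 2 × 350 = 700
  O–H: 2 × 451 = 902
  O=O: 1 × 487 = 487
  Σ(broken) = 6727 kJ
Bonds formed (products):
  C–C: 2 × 334 = 668
  C–H: 8 × 397 = 3176
  C=O: 2 × 831 = 1662
  O–H: 4 × 451 = 1804
  Σ(formed) = 7310 kJ
ΔH = Σ(broken) − Σ(formed) = 6727 − 7310 = −583 kJ
For 5× the reaction as written: 5 × (−583) = −2915 kJ

ΔH = −2915 kJ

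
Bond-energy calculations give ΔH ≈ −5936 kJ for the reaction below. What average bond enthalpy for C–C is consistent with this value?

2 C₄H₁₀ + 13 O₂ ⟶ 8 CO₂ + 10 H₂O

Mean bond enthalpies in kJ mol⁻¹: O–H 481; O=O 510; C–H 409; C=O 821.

D(C–C) ≈ 335 kJ/mol

Let D be the C–C bond energy.
Σ(broken) = 6×D + 20×409 + 13×510 = 14810 + 6D
Σ(formed) = 16×821 + 20×481 = 22756
ΔH = Σ(broken) − Σ(formed) = (14810 + 6D) − (22756) = −7946 + 6D
Setting this equal to −5936 kJ gives 6D = 2010, so D = 335 kJ/mol.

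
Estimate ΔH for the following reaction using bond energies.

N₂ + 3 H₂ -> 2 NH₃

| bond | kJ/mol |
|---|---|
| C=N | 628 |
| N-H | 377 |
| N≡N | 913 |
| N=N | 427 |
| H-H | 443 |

ΔH ≈ −20 kJ

Bonds broken (reactants):
  H-H: 3 × 443 = 1329
  N≡N: 1 × 913 = 913
  Σ(broken) = 2242 kJ
Bonds formed (products):
  N-H: 6 × 377 = 2262
  Σ(formed) = 2262 kJ
ΔH = Σ(broken) − Σ(formed) = 2242 − 2262 = −20 kJ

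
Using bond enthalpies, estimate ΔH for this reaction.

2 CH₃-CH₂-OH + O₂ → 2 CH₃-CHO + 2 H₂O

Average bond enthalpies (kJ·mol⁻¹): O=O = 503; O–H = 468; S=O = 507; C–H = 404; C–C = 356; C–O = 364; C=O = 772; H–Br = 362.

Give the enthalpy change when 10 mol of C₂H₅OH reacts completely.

Bonds broken (reactants):
  C–C: 2 × 356 = 712
  C–H: 10 × 404 = 4040
  C–O: 2 × 364 = 728
  O–H: 2 × 468 = 936
  O=O: 1 × 503 = 503
  Σ(broken) = 6919 kJ
Bonds formed (products):
  C–C: 2 × 356 = 712
  C–H: 8 × 404 = 3232
  C=O: 2 × 772 = 1544
  O–H: 4 × 468 = 1872
  Σ(formed) = 7360 kJ
ΔH = Σ(broken) − Σ(formed) = 6919 − 7360 = −441 kJ
For 5× the reaction as written: 5 × (−441) = −2205 kJ

ΔH = −2205 kJ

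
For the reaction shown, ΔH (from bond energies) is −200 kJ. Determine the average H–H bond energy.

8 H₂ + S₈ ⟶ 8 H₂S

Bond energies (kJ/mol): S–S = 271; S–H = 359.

Let D be the H–H bond energy.
Σ(broken) = 8×D + 8×271 = 2168 + 8D
Σ(formed) = 16×359 = 5744
ΔH = Σ(broken) − Σ(formed) = (2168 + 8D) − (5744) = −3576 + 8D
Setting this equal to −200 kJ gives 8D = 3376, so D = 422 kJ/mol.

D(H–H) ≈ 422 kJ/mol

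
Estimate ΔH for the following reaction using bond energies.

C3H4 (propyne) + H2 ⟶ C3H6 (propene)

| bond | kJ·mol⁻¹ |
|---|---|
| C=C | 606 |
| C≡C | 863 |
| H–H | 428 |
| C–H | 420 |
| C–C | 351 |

ΔH ≈ −155 kJ

Bonds broken (reactants):
  C≡C: 1 × 863 = 863
  C–C: 1 × 351 = 351
  C–H: 4 × 420 = 1680
  H–H: 1 × 428 = 428
  Σ(broken) = 3322 kJ
Bonds formed (products):
  C–C: 1 × 351 = 351
  C–H: 6 × 420 = 2520
  C=C: 1 × 606 = 606
  Σ(formed) = 3477 kJ
ΔH = Σ(broken) − Σ(formed) = 3322 − 3477 = −155 kJ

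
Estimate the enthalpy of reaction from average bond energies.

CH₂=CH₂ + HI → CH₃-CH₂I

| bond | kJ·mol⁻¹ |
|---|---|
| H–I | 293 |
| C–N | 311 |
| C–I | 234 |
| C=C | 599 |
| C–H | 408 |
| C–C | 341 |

ΔH ≈ −91 kJ

Bonds broken (reactants):
  C–H: 4 × 408 = 1632
  C=C: 1 × 599 = 599
  H–I: 1 × 293 = 293
  Σ(broken) = 2524 kJ
Bonds formed (products):
  C–C: 1 × 341 = 341
  C–H: 5 × 408 = 2040
  C–I: 1 × 234 = 234
  Σ(formed) = 2615 kJ
ΔH = Σ(broken) − Σ(formed) = 2524 − 2615 = −91 kJ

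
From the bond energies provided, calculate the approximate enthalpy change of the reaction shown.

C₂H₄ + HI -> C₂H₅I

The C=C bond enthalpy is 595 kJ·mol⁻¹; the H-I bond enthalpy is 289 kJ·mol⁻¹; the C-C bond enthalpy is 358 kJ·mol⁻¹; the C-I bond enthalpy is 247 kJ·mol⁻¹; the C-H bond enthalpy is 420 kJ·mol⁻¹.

Bonds broken (reactants):
  C-H: 4 × 420 = 1680
  C=C: 1 × 595 = 595
  H-I: 1 × 289 = 289
  Σ(broken) = 2564 kJ
Bonds formed (products):
  C-C: 1 × 358 = 358
  C-H: 5 × 420 = 2100
  C-I: 1 × 247 = 247
  Σ(formed) = 2705 kJ
ΔH = Σ(broken) − Σ(formed) = 2564 − 2705 = −141 kJ

ΔH ≈ −141 kJ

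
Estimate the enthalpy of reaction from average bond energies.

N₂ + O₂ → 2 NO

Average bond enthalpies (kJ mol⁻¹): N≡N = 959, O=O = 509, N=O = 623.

ΔH ≈ +222 kJ

Bonds broken (reactants):
  N≡N: 1 × 959 = 959
  O=O: 1 × 509 = 509
  Σ(broken) = 1468 kJ
Bonds formed (products):
  N=O: 2 × 623 = 1246
  Σ(formed) = 1246 kJ
ΔH = Σ(broken) − Σ(formed) = 1468 − 1246 = +222 kJ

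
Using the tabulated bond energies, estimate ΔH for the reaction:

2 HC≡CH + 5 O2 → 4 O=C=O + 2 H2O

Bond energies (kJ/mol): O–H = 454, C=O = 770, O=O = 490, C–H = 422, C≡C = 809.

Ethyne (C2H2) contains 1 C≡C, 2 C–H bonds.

Bonds broken (reactants):
  C≡C: 2 × 809 = 1618
  C–H: 4 × 422 = 1688
  O=O: 5 × 490 = 2450
  Σ(broken) = 5756 kJ
Bonds formed (products):
  C=O: 8 × 770 = 6160
  O–H: 4 × 454 = 1816
  Σ(formed) = 7976 kJ
ΔH = Σ(broken) − Σ(formed) = 5756 − 7976 = −2220 kJ

ΔH ≈ −2220 kJ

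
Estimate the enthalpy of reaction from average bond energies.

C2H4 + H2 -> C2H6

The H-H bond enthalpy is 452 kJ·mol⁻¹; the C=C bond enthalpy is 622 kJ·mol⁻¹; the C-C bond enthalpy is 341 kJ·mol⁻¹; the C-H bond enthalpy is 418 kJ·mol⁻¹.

Bonds broken (reactants):
  C-H: 4 × 418 = 1672
  C=C: 1 × 622 = 622
  H-H: 1 × 452 = 452
  Σ(broken) = 2746 kJ
Bonds formed (products):
  C-C: 1 × 341 = 341
  C-H: 6 × 418 = 2508
  Σ(formed) = 2849 kJ
ΔH = Σ(broken) − Σ(formed) = 2746 − 2849 = −103 kJ

ΔH ≈ −103 kJ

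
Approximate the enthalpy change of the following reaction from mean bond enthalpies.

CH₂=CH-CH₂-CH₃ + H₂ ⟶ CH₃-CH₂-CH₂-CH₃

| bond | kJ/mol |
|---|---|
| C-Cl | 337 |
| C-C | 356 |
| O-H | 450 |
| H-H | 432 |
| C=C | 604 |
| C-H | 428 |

ΔH ≈ −176 kJ

Bonds broken (reactants):
  C-C: 2 × 356 = 712
  C-H: 8 × 428 = 3424
  C=C: 1 × 604 = 604
  H-H: 1 × 432 = 432
  Σ(broken) = 5172 kJ
Bonds formed (products):
  C-C: 3 × 356 = 1068
  C-H: 10 × 428 = 4280
  Σ(formed) = 5348 kJ
ΔH = Σ(broken) − Σ(formed) = 5172 − 5348 = −176 kJ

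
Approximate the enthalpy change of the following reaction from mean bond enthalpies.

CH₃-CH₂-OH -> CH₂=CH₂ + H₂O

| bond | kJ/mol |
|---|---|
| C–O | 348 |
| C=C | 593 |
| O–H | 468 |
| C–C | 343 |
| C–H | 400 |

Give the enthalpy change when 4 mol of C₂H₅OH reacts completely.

Bonds broken (reactants):
  C–C: 1 × 343 = 343
  C–H: 5 × 400 = 2000
  C–O: 1 × 348 = 348
  O–H: 1 × 468 = 468
  Σ(broken) = 3159 kJ
Bonds formed (products):
  C–H: 4 × 400 = 1600
  C=C: 1 × 593 = 593
  O–H: 2 × 468 = 936
  Σ(formed) = 3129 kJ
ΔH = Σ(broken) − Σ(formed) = 3159 − 3129 = +30 kJ
For 4× the reaction as written: 4 × (+30) = +120 kJ

ΔH = +120 kJ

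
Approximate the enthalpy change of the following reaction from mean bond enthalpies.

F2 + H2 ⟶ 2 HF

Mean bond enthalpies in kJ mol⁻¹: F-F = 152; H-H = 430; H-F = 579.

ΔH ≈ −576 kJ

Bonds broken (reactants):
  F-F: 1 × 152 = 152
  H-H: 1 × 430 = 430
  Σ(broken) = 582 kJ
Bonds formed (products):
  H-F: 2 × 579 = 1158
  Σ(formed) = 1158 kJ
ΔH = Σ(broken) − Σ(formed) = 582 − 1158 = −576 kJ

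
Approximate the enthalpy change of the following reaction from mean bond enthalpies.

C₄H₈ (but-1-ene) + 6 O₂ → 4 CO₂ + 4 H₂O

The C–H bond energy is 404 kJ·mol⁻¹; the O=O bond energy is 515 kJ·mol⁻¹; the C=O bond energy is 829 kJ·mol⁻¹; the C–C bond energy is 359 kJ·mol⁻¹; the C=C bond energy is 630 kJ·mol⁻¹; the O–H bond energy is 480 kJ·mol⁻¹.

ΔH ≈ −2802 kJ

Bonds broken (reactants):
  C–C: 2 × 359 = 718
  C–H: 8 × 404 = 3232
  C=C: 1 × 630 = 630
  O=O: 6 × 515 = 3090
  Σ(broken) = 7670 kJ
Bonds formed (products):
  C=O: 8 × 829 = 6632
  O–H: 8 × 480 = 3840
  Σ(formed) = 10472 kJ
ΔH = Σ(broken) − Σ(formed) = 7670 − 10472 = −2802 kJ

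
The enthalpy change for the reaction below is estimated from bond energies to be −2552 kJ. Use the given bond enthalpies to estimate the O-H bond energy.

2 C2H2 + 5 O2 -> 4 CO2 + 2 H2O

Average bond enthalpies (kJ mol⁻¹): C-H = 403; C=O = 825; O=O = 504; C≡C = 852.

D(O-H) ≈ 447 kJ/mol

Let D be the O-H bond energy.
Σ(broken) = 2×852 + 4×403 + 5×504 = 5836
Σ(formed) = 8×825 + 4×D = 6600 + 4D
ΔH = Σ(broken) − Σ(formed) = (5836) − (6600 + 4D) = −764 − 4D
Setting this equal to −2552 kJ gives 4D = 1788, so D = 447 kJ/mol.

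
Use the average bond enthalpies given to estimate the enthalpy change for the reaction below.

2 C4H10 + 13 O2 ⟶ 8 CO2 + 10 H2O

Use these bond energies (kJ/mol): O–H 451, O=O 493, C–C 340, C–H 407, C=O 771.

ΔH ≈ −4767 kJ

Bonds broken (reactants):
  C–C: 6 × 340 = 2040
  C–H: 20 × 407 = 8140
  O=O: 13 × 493 = 6409
  Σ(broken) = 16589 kJ
Bonds formed (products):
  C=O: 16 × 771 = 12336
  O–H: 20 × 451 = 9020
  Σ(formed) = 21356 kJ
ΔH = Σ(broken) − Σ(formed) = 16589 − 21356 = −4767 kJ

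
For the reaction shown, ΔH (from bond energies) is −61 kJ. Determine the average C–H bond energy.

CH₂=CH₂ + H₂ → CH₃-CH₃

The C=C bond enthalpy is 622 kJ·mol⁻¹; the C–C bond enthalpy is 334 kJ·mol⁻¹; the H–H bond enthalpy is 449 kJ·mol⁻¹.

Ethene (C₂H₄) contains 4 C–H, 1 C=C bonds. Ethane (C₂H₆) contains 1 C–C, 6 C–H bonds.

Let D be the C–H bond energy.
Σ(broken) = 4×D + 1×622 + 1×449 = 1071 + 4D
Σ(formed) = 1×334 + 6×D = 334 + 6D
ΔH = Σ(broken) − Σ(formed) = (1071 + 4D) − (334 + 6D) = +737 − 2D
Setting this equal to −61 kJ gives 2D = 798, so D = 399 kJ/mol.

D(C–H) ≈ 399 kJ/mol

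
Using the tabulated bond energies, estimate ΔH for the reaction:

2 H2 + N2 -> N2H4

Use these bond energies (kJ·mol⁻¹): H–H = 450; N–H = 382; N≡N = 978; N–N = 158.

ΔH ≈ +192 kJ

Bonds broken (reactants):
  H–H: 2 × 450 = 900
  N≡N: 1 × 978 = 978
  Σ(broken) = 1878 kJ
Bonds formed (products):
  N–H: 4 × 382 = 1528
  N–N: 1 × 158 = 158
  Σ(formed) = 1686 kJ
ΔH = Σ(broken) − Σ(formed) = 1878 − 1686 = +192 kJ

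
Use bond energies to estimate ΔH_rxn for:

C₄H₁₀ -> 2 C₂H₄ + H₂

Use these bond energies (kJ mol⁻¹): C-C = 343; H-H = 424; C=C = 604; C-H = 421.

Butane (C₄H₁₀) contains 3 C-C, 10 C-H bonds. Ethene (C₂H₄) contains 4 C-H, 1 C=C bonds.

ΔH ≈ +239 kJ

Bonds broken (reactants):
  C-C: 3 × 343 = 1029
  C-H: 10 × 421 = 4210
  Σ(broken) = 5239 kJ
Bonds formed (products):
  C-H: 8 × 421 = 3368
  C=C: 2 × 604 = 1208
  H-H: 1 × 424 = 424
  Σ(formed) = 5000 kJ
ΔH = Σ(broken) − Σ(formed) = 5239 − 5000 = +239 kJ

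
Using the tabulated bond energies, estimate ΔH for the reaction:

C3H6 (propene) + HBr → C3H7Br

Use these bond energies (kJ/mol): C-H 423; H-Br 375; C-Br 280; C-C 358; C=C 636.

Bonds broken (reactants):
  C-C: 1 × 358 = 358
  C-H: 6 × 423 = 2538
  C=C: 1 × 636 = 636
  H-Br: 1 × 375 = 375
  Σ(broken) = 3907 kJ
Bonds formed (products):
  C-Br: 1 × 280 = 280
  C-C: 2 × 358 = 716
  C-H: 7 × 423 = 2961
  Σ(formed) = 3957 kJ
ΔH = Σ(broken) − Σ(formed) = 3907 − 3957 = −50 kJ

ΔH ≈ −50 kJ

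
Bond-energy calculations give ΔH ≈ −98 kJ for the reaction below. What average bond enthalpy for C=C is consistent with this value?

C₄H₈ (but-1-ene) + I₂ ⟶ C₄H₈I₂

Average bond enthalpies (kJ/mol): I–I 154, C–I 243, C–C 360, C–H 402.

Let D be the C=C bond energy.
Σ(broken) = 2×360 + 8×402 + 1×D + 1×154 = 4090 + D
Σ(formed) = 3×360 + 8×402 + 2×243 = 4782
ΔH = Σ(broken) − Σ(formed) = (4090 + D) − (4782) = −692 + D
Setting this equal to −98 kJ gives D = 594 kJ/mol.

D(C=C) ≈ 594 kJ/mol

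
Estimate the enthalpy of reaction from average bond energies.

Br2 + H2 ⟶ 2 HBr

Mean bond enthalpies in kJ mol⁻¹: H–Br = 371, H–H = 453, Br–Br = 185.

Bonds broken (reactants):
  Br–Br: 1 × 185 = 185
  H–H: 1 × 453 = 453
  Σ(broken) = 638 kJ
Bonds formed (products):
  H–Br: 2 × 371 = 742
  Σ(formed) = 742 kJ
ΔH = Σ(broken) − Σ(formed) = 638 − 742 = −104 kJ

ΔH ≈ −104 kJ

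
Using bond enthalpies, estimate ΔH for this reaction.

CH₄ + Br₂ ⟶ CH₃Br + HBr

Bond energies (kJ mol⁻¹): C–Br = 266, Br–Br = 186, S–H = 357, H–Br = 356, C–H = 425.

Bonds broken (reactants):
  Br–Br: 1 × 186 = 186
  C–H: 4 × 425 = 1700
  Σ(broken) = 1886 kJ
Bonds formed (products):
  C–Br: 1 × 266 = 266
  C–H: 3 × 425 = 1275
  H–Br: 1 × 356 = 356
  Σ(formed) = 1897 kJ
ΔH = Σ(broken) − Σ(formed) = 1886 − 1897 = −11 kJ

ΔH ≈ −11 kJ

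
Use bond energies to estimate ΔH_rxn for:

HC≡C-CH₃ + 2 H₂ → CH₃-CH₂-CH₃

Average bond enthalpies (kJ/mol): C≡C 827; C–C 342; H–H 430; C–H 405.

ΔH ≈ −275 kJ

Bonds broken (reactants):
  C≡C: 1 × 827 = 827
  C–C: 1 × 342 = 342
  C–H: 4 × 405 = 1620
  H–H: 2 × 430 = 860
  Σ(broken) = 3649 kJ
Bonds formed (products):
  C–C: 2 × 342 = 684
  C–H: 8 × 405 = 3240
  Σ(formed) = 3924 kJ
ΔH = Σ(broken) − Σ(formed) = 3649 − 3924 = −275 kJ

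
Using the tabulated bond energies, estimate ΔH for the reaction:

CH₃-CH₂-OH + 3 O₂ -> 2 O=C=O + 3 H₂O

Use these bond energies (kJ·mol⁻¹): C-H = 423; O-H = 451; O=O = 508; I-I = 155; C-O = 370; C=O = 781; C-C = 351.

ΔH ≈ −1019 kJ

Bonds broken (reactants):
  C-C: 1 × 351 = 351
  C-H: 5 × 423 = 2115
  C-O: 1 × 370 = 370
  O-H: 1 × 451 = 451
  O=O: 3 × 508 = 1524
  Σ(broken) = 4811 kJ
Bonds formed (products):
  C=O: 4 × 781 = 3124
  O-H: 6 × 451 = 2706
  Σ(formed) = 5830 kJ
ΔH = Σ(broken) − Σ(formed) = 4811 − 5830 = −1019 kJ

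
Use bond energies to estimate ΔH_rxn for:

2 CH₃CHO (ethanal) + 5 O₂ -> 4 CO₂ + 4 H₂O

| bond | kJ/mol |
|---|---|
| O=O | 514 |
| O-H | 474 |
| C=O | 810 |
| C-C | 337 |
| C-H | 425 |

Bonds broken (reactants):
  C-C: 2 × 337 = 674
  C-H: 8 × 425 = 3400
  C=O: 2 × 810 = 1620
  O=O: 5 × 514 = 2570
  Σ(broken) = 8264 kJ
Bonds formed (products):
  C=O: 8 × 810 = 6480
  O-H: 8 × 474 = 3792
  Σ(formed) = 10272 kJ
ΔH = Σ(broken) − Σ(formed) = 8264 − 10272 = −2008 kJ

ΔH ≈ −2008 kJ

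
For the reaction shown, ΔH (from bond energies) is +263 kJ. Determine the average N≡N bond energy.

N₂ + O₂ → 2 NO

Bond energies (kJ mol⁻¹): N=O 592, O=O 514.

Let D be the N≡N bond energy.
Σ(broken) = 1×D + 1×514 = 514 + D
Σ(formed) = 2×592 = 1184
ΔH = Σ(broken) − Σ(formed) = (514 + D) − (1184) = −670 + D
Setting this equal to +263 kJ gives D = 933 kJ/mol.

D(N≡N) ≈ 933 kJ/mol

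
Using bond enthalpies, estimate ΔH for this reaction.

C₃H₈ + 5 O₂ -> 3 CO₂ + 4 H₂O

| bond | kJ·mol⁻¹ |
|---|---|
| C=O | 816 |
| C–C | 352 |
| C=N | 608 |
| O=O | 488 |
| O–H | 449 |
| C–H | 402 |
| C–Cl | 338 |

Bonds broken (reactants):
  C–C: 2 × 352 = 704
  C–H: 8 × 402 = 3216
  O=O: 5 × 488 = 2440
  Σ(broken) = 6360 kJ
Bonds formed (products):
  C=O: 6 × 816 = 4896
  O–H: 8 × 449 = 3592
  Σ(formed) = 8488 kJ
ΔH = Σ(broken) − Σ(formed) = 6360 − 8488 = −2128 kJ

ΔH ≈ −2128 kJ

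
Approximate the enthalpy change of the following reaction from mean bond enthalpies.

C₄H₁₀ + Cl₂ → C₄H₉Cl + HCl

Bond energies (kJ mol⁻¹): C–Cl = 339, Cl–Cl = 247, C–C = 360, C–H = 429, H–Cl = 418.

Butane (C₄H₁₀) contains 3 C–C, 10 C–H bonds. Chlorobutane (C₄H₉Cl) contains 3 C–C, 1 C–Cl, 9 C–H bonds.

Bonds broken (reactants):
  C–C: 3 × 360 = 1080
  C–H: 10 × 429 = 4290
  Cl–Cl: 1 × 247 = 247
  Σ(broken) = 5617 kJ
Bonds formed (products):
  C–C: 3 × 360 = 1080
  C–Cl: 1 × 339 = 339
  C–H: 9 × 429 = 3861
  H–Cl: 1 × 418 = 418
  Σ(formed) = 5698 kJ
ΔH = Σ(broken) − Σ(formed) = 5617 − 5698 = −81 kJ

ΔH ≈ −81 kJ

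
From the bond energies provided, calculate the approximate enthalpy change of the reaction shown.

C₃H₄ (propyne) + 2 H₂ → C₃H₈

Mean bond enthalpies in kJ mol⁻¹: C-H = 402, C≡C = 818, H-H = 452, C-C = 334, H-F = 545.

ΔH ≈ −220 kJ

Bonds broken (reactants):
  C≡C: 1 × 818 = 818
  C-C: 1 × 334 = 334
  C-H: 4 × 402 = 1608
  H-H: 2 × 452 = 904
  Σ(broken) = 3664 kJ
Bonds formed (products):
  C-C: 2 × 334 = 668
  C-H: 8 × 402 = 3216
  Σ(formed) = 3884 kJ
ΔH = Σ(broken) − Σ(formed) = 3664 − 3884 = −220 kJ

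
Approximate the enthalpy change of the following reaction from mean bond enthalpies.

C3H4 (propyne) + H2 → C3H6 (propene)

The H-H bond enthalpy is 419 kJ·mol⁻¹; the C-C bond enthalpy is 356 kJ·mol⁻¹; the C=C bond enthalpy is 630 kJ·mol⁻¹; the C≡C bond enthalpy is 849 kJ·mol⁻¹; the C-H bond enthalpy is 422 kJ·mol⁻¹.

ΔH ≈ −206 kJ

Bonds broken (reactants):
  C≡C: 1 × 849 = 849
  C-C: 1 × 356 = 356
  C-H: 4 × 422 = 1688
  H-H: 1 × 419 = 419
  Σ(broken) = 3312 kJ
Bonds formed (products):
  C-C: 1 × 356 = 356
  C-H: 6 × 422 = 2532
  C=C: 1 × 630 = 630
  Σ(formed) = 3518 kJ
ΔH = Σ(broken) − Σ(formed) = 3312 − 3518 = −206 kJ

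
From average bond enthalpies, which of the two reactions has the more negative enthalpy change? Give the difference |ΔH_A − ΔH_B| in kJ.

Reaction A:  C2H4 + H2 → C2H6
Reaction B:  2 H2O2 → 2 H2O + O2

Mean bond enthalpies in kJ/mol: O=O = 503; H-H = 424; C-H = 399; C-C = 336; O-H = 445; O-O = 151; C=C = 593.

Reaction B, by 84 kJ

Reaction A:
  Bonds broken (reactants):
    C-H: 4 × 399 = 1596
    C=C: 1 × 593 = 593
    H-H: 1 × 424 = 424
    Σ(broken) = 2613 kJ
  Bonds formed (products):
    C-C: 1 × 336 = 336
    C-H: 6 × 399 = 2394
    Σ(formed) = 2730 kJ
  ΔH_A = 2613 − 2730 = −117 kJ
Reaction B:
  Bonds broken (reactants):
    O-H: 4 × 445 = 1780
    O-O: 2 × 151 = 302
    Σ(broken) = 2082 kJ
  Bonds formed (products):
    O-H: 4 × 445 = 1780
    O=O: 1 × 503 = 503
    Σ(formed) = 2283 kJ
  ΔH_B = 2082 − 2283 = −201 kJ
ΔH_A − ΔH_B = +84 kJ, so reaction B has the more negative ΔH; |ΔH_A − ΔH_B| = 84 kJ.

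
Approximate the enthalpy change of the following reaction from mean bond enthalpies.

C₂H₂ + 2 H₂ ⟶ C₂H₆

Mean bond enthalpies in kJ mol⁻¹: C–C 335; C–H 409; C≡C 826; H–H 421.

Bonds broken (reactants):
  C≡C: 1 × 826 = 826
  C–H: 2 × 409 = 818
  H–H: 2 × 421 = 842
  Σ(broken) = 2486 kJ
Bonds formed (products):
  C–C: 1 × 335 = 335
  C–H: 6 × 409 = 2454
  Σ(formed) = 2789 kJ
ΔH = Σ(broken) − Σ(formed) = 2486 − 2789 = −303 kJ

ΔH ≈ −303 kJ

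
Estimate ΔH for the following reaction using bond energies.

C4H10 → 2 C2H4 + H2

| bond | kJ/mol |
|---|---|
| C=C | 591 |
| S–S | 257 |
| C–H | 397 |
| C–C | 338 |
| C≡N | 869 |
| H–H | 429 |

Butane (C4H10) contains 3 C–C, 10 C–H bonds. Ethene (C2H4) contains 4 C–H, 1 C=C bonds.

ΔH ≈ +197 kJ

Bonds broken (reactants):
  C–C: 3 × 338 = 1014
  C–H: 10 × 397 = 3970
  Σ(broken) = 4984 kJ
Bonds formed (products):
  C–H: 8 × 397 = 3176
  C=C: 2 × 591 = 1182
  H–H: 1 × 429 = 429
  Σ(formed) = 4787 kJ
ΔH = Σ(broken) − Σ(formed) = 4984 − 4787 = +197 kJ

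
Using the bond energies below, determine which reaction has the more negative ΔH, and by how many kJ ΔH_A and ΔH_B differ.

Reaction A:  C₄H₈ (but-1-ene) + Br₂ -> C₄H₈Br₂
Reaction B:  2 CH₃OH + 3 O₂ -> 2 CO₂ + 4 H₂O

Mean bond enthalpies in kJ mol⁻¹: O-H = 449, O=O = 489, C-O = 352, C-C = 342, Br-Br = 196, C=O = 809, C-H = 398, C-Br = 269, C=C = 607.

Reaction B, by 1294 kJ

Reaction A:
  Bonds broken (reactants):
    Br-Br: 1 × 196 = 196
    C-C: 2 × 342 = 684
    C-H: 8 × 398 = 3184
    C=C: 1 × 607 = 607
    Σ(broken) = 4671 kJ
  Bonds formed (products):
    C-Br: 2 × 269 = 538
    C-C: 3 × 342 = 1026
    C-H: 8 × 398 = 3184
    Σ(formed) = 4748 kJ
  ΔH_A = 4671 − 4748 = −77 kJ
Reaction B:
  Bonds broken (reactants):
    C-H: 6 × 398 = 2388
    C-O: 2 × 352 = 704
    O-H: 2 × 449 = 898
    O=O: 3 × 489 = 1467
    Σ(broken) = 5457 kJ
  Bonds formed (products):
    C=O: 4 × 809 = 3236
    O-H: 8 × 449 = 3592
    Σ(formed) = 6828 kJ
  ΔH_B = 5457 − 6828 = −1371 kJ
ΔH_A − ΔH_B = +1294 kJ, so reaction B has the more negative ΔH; |ΔH_A − ΔH_B| = 1294 kJ.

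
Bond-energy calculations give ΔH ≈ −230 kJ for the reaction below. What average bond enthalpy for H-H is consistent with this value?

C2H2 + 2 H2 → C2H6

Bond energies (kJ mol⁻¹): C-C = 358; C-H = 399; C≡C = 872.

D(H-H) ≈ 426 kJ/mol

Let D be the H-H bond energy.
Σ(broken) = 1×872 + 2×399 + 2×D = 1670 + 2D
Σ(formed) = 1×358 + 6×399 = 2752
ΔH = Σ(broken) − Σ(formed) = (1670 + 2D) − (2752) = −1082 + 2D
Setting this equal to −230 kJ gives 2D = 852, so D = 426 kJ/mol.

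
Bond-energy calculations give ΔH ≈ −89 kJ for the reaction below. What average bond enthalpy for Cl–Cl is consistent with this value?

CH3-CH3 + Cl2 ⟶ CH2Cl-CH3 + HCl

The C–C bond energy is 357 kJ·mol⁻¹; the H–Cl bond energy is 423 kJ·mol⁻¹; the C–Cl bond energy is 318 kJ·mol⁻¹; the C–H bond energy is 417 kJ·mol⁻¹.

Let D be the Cl–Cl bond energy.
Σ(broken) = 1×357 + 6×417 + 1×D = 2859 + D
Σ(formed) = 1×357 + 1×318 + 5×417 + 1×423 = 3183
ΔH = Σ(broken) − Σ(formed) = (2859 + D) − (3183) = −324 + D
Setting this equal to −89 kJ gives D = 235 kJ/mol.

D(Cl–Cl) ≈ 235 kJ/mol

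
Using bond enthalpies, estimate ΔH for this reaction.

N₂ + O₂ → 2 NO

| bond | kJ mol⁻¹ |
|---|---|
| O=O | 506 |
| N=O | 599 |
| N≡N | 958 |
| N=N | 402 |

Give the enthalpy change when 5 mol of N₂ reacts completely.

ΔH = +1330 kJ

Bonds broken (reactants):
  N≡N: 1 × 958 = 958
  O=O: 1 × 506 = 506
  Σ(broken) = 1464 kJ
Bonds formed (products):
  N=O: 2 × 599 = 1198
  Σ(formed) = 1198 kJ
ΔH = Σ(broken) − Σ(formed) = 1464 − 1198 = +266 kJ
For 5× the reaction as written: 5 × (+266) = +1330 kJ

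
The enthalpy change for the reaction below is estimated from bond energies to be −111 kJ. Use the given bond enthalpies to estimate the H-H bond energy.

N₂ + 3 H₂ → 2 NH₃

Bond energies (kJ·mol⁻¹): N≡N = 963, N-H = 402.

D(H-H) ≈ 446 kJ/mol

Let D be the H-H bond energy.
Σ(broken) = 3×D + 1×963 = 963 + 3D
Σ(formed) = 6×402 = 2412
ΔH = Σ(broken) − Σ(formed) = (963 + 3D) − (2412) = −1449 + 3D
Setting this equal to −111 kJ gives 3D = 1338, so D = 446 kJ/mol.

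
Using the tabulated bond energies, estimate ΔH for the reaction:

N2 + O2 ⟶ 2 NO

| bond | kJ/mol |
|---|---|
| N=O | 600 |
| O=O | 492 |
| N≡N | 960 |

Bonds broken (reactants):
  N≡N: 1 × 960 = 960
  O=O: 1 × 492 = 492
  Σ(broken) = 1452 kJ
Bonds formed (products):
  N=O: 2 × 600 = 1200
  Σ(formed) = 1200 kJ
ΔH = Σ(broken) − Σ(formed) = 1452 − 1200 = +252 kJ

ΔH ≈ +252 kJ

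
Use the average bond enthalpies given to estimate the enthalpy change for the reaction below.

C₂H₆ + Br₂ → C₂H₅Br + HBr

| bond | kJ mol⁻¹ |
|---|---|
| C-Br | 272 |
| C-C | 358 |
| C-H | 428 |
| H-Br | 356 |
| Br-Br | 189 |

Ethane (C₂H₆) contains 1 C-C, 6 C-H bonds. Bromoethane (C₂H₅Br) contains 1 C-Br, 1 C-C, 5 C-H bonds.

ΔH ≈ −11 kJ

Bonds broken (reactants):
  Br-Br: 1 × 189 = 189
  C-C: 1 × 358 = 358
  C-H: 6 × 428 = 2568
  Σ(broken) = 3115 kJ
Bonds formed (products):
  C-Br: 1 × 272 = 272
  C-C: 1 × 358 = 358
  C-H: 5 × 428 = 2140
  H-Br: 1 × 356 = 356
  Σ(formed) = 3126 kJ
ΔH = Σ(broken) − Σ(formed) = 3115 − 3126 = −11 kJ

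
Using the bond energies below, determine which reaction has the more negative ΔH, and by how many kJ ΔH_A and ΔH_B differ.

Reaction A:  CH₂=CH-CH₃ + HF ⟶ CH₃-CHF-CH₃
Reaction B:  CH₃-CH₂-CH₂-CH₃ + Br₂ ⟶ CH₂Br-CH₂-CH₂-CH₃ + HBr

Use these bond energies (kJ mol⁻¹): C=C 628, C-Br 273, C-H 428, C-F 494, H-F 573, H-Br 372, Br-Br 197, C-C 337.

Reaction A:
  Bonds broken (reactants):
    C-C: 1 × 337 = 337
    C-H: 6 × 428 = 2568
    C=C: 1 × 628 = 628
    H-F: 1 × 573 = 573
    Σ(broken) = 4106 kJ
  Bonds formed (products):
    C-C: 2 × 337 = 674
    C-F: 1 × 494 = 494
    C-H: 7 × 428 = 2996
    Σ(formed) = 4164 kJ
  ΔH_A = 4106 − 4164 = −58 kJ
Reaction B:
  Bonds broken (reactants):
    Br-Br: 1 × 197 = 197
    C-C: 3 × 337 = 1011
    C-H: 10 × 428 = 4280
    Σ(broken) = 5488 kJ
  Bonds formed (products):
    C-Br: 1 × 273 = 273
    C-C: 3 × 337 = 1011
    C-H: 9 × 428 = 3852
    H-Br: 1 × 372 = 372
    Σ(formed) = 5508 kJ
  ΔH_B = 5488 − 5508 = −20 kJ
ΔH_A − ΔH_B = −38 kJ, so reaction A has the more negative ΔH; |ΔH_A − ΔH_B| = 38 kJ.

Reaction A, by 38 kJ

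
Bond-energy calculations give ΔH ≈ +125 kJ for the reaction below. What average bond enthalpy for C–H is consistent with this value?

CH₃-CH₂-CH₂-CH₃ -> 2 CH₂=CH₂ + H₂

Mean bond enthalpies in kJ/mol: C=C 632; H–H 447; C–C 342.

Let D be the C–H bond energy.
Σ(broken) = 3×342 + 10×D = 1026 + 10D
Σ(formed) = 8×D + 2×632 + 1×447 = 1711 + 8D
ΔH = Σ(broken) − Σ(formed) = (1026 + 10D) − (1711 + 8D) = −685 + 2D
Setting this equal to +125 kJ gives 2D = 810, so D = 405 kJ/mol.

D(C–H) ≈ 405 kJ/mol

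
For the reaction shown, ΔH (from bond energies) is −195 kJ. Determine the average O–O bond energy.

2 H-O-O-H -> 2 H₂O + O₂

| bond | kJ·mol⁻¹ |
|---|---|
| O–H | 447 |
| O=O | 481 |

D(O–O) ≈ 143 kJ/mol

Let D be the O–O bond energy.
Σ(broken) = 4×447 + 2×D = 1788 + 2D
Σ(formed) = 4×447 + 1×481 = 2269
ΔH = Σ(broken) − Σ(formed) = (1788 + 2D) − (2269) = −481 + 2D
Setting this equal to −195 kJ gives 2D = 286, so D = 143 kJ/mol.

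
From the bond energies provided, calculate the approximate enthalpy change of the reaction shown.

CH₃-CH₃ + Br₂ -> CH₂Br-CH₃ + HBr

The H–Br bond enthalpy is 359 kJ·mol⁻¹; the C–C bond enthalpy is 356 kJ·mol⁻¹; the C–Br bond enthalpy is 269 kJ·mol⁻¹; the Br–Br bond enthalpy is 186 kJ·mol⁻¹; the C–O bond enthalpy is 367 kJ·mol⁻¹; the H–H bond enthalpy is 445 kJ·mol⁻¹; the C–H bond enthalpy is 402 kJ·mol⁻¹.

Bonds broken (reactants):
  Br–Br: 1 × 186 = 186
  C–C: 1 × 356 = 356
  C–H: 6 × 402 = 2412
  Σ(broken) = 2954 kJ
Bonds formed (products):
  C–Br: 1 × 269 = 269
  C–C: 1 × 356 = 356
  C–H: 5 × 402 = 2010
  H–Br: 1 × 359 = 359
  Σ(formed) = 2994 kJ
ΔH = Σ(broken) − Σ(formed) = 2954 − 2994 = −40 kJ

ΔH ≈ −40 kJ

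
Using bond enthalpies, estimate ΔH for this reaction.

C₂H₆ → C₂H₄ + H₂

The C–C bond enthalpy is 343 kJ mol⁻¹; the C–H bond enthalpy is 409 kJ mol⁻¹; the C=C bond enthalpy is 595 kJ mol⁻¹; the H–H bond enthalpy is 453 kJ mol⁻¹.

ΔH ≈ +113 kJ

Bonds broken (reactants):
  C–C: 1 × 343 = 343
  C–H: 6 × 409 = 2454
  Σ(broken) = 2797 kJ
Bonds formed (products):
  C–H: 4 × 409 = 1636
  C=C: 1 × 595 = 595
  H–H: 1 × 453 = 453
  Σ(formed) = 2684 kJ
ΔH = Σ(broken) − Σ(formed) = 2797 − 2684 = +113 kJ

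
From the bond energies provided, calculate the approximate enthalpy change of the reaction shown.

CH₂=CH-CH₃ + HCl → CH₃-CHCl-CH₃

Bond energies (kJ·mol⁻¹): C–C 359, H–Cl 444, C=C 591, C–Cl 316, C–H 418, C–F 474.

ΔH ≈ −58 kJ

Bonds broken (reactants):
  C–C: 1 × 359 = 359
  C–H: 6 × 418 = 2508
  C=C: 1 × 591 = 591
  H–Cl: 1 × 444 = 444
  Σ(broken) = 3902 kJ
Bonds formed (products):
  C–C: 2 × 359 = 718
  C–Cl: 1 × 316 = 316
  C–H: 7 × 418 = 2926
  Σ(formed) = 3960 kJ
ΔH = Σ(broken) − Σ(formed) = 3902 − 3960 = −58 kJ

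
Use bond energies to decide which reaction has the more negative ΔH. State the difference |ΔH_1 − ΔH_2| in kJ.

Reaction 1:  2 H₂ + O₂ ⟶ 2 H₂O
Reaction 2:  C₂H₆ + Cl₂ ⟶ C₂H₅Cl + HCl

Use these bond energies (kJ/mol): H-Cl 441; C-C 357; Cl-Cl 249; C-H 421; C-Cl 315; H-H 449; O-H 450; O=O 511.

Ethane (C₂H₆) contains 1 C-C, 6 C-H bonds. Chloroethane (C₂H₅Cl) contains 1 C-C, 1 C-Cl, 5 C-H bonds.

Reaction 1, by 305 kJ

Reaction 1:
  Bonds broken (reactants):
    H-H: 2 × 449 = 898
    O=O: 1 × 511 = 511
    Σ(broken) = 1409 kJ
  Bonds formed (products):
    O-H: 4 × 450 = 1800
    Σ(formed) = 1800 kJ
  ΔH_1 = 1409 − 1800 = −391 kJ
Reaction 2:
  Bonds broken (reactants):
    C-C: 1 × 357 = 357
    C-H: 6 × 421 = 2526
    Cl-Cl: 1 × 249 = 249
    Σ(broken) = 3132 kJ
  Bonds formed (products):
    C-C: 1 × 357 = 357
    C-Cl: 1 × 315 = 315
    C-H: 5 × 421 = 2105
    H-Cl: 1 × 441 = 441
    Σ(formed) = 3218 kJ
  ΔH_2 = 3132 − 3218 = −86 kJ
ΔH_1 − ΔH_2 = −305 kJ, so reaction 1 has the more negative ΔH; |ΔH_1 − ΔH_2| = 305 kJ.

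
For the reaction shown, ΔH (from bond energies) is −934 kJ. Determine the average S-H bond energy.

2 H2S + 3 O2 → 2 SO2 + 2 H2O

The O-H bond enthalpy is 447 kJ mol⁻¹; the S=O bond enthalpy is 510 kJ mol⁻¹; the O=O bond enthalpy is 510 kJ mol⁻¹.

D(S-H) ≈ 341 kJ/mol

Let D be the S-H bond energy.
Σ(broken) = 3×510 + 4×D = 1530 + 4D
Σ(formed) = 4×447 + 4×510 = 3828
ΔH = Σ(broken) − Σ(formed) = (1530 + 4D) − (3828) = −2298 + 4D
Setting this equal to −934 kJ gives 4D = 1364, so D = 341 kJ/mol.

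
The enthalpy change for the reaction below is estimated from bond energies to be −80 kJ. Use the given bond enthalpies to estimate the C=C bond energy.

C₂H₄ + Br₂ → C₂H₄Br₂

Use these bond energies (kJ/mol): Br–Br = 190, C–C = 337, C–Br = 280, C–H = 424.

Let D be the C=C bond energy.
Σ(broken) = 1×190 + 4×424 + 1×D = 1886 + D
Σ(formed) = 2×280 + 1×337 + 4×424 = 2593
ΔH = Σ(broken) − Σ(formed) = (1886 + D) − (2593) = −707 + D
Setting this equal to −80 kJ gives D = 627 kJ/mol.

D(C=C) ≈ 627 kJ/mol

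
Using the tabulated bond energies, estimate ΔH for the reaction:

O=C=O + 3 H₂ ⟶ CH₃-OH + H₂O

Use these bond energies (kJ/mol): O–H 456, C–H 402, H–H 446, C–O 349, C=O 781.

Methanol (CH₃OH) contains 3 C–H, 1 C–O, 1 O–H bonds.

ΔH ≈ −23 kJ

Bonds broken (reactants):
  C=O: 2 × 781 = 1562
  H–H: 3 × 446 = 1338
  Σ(broken) = 2900 kJ
Bonds formed (products):
  C–H: 3 × 402 = 1206
  C–O: 1 × 349 = 349
  O–H: 3 × 456 = 1368
  Σ(formed) = 2923 kJ
ΔH = Σ(broken) − Σ(formed) = 2900 − 2923 = −23 kJ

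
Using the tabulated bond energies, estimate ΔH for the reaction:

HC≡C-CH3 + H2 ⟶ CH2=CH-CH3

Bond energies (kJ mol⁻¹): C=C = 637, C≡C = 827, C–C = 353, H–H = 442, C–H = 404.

ΔH ≈ −176 kJ

Bonds broken (reactants):
  C≡C: 1 × 827 = 827
  C–C: 1 × 353 = 353
  C–H: 4 × 404 = 1616
  H–H: 1 × 442 = 442
  Σ(broken) = 3238 kJ
Bonds formed (products):
  C–C: 1 × 353 = 353
  C–H: 6 × 404 = 2424
  C=C: 1 × 637 = 637
  Σ(formed) = 3414 kJ
ΔH = Σ(broken) − Σ(formed) = 3238 − 3414 = −176 kJ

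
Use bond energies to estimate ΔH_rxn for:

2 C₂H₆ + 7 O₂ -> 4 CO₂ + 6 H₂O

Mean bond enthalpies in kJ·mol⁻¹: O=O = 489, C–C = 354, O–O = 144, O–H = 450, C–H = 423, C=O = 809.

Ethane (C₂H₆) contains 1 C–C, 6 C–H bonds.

Bonds broken (reactants):
  C–C: 2 × 354 = 708
  C–H: 12 × 423 = 5076
  O=O: 7 × 489 = 3423
  Σ(broken) = 9207 kJ
Bonds formed (products):
  C=O: 8 × 809 = 6472
  O–H: 12 × 450 = 5400
  Σ(formed) = 11872 kJ
ΔH = Σ(broken) − Σ(formed) = 9207 − 11872 = −2665 kJ

ΔH ≈ −2665 kJ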